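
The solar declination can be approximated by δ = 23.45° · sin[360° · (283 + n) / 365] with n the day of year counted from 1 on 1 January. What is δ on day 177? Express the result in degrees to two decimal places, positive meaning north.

+23.40°

360 × (283 + 177) / 365 = 453.699°; sin(453.699°) = 0.9979.
δ = 23.45 × 0.9979 = 23.401° ≈ +23.40°.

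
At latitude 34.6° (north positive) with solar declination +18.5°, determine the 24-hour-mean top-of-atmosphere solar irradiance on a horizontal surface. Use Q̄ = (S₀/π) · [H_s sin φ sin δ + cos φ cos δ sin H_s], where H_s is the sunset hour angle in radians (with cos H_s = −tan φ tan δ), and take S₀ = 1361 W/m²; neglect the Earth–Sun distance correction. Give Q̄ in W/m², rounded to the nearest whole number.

−tan φ tan δ = −(0.6899)(0.3346) = -0.2308; H_s = arccos(-0.2308) = 103.34°. In radians, H_s = 1.8036.
H_s sin φ sin δ = 1.8036 × 0.5678 × 0.3173 = 0.3249.
cos φ cos δ sin H_s = 0.8231 × 0.9483 × 0.9730 = 0.7595.
Q̄ = (1361/π) × (0.3249 + 0.7595) = 433.22 × 1.0844 = 469.78 W/m².

470 W/m²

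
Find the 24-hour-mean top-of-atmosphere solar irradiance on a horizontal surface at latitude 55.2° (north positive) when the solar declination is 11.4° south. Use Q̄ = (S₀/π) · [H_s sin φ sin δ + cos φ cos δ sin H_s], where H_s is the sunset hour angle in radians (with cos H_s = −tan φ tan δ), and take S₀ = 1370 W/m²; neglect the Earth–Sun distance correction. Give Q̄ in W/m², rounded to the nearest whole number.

−tan φ tan δ = −(1.4388)(-0.2016) = 0.2901; H_s = arccos(0.2901) = 73.14°. In radians, H_s = 1.2765.
H_s sin φ sin δ = 1.2765 × 0.8211 × -0.1977 = -0.2072.
cos φ cos δ sin H_s = 0.5707 × 0.9803 × 0.9570 = 0.5354.
Q̄ = (1370/π) × (-0.2072 + 0.5354) = 436.08 × 0.3282 = 143.12 W/m².

143 W/m²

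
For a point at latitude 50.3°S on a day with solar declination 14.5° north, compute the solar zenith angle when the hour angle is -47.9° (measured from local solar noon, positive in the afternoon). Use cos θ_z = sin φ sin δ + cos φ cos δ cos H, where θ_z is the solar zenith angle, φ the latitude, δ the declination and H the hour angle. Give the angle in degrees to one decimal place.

77.2°

With φ = -50.3°, δ = 14.5°, H = -47.90°: sin φ sin δ = -0.1926, cos φ cos δ cos H = 0.4146, so cos θ_z = 0.2220.
θ_z = arccos(0.2220) = 77.17°.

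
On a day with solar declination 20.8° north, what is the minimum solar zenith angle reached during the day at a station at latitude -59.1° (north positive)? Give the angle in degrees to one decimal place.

79.9°

At local solar noon the hour angle is zero, so the zenith angle is |φ − δ| = |-59.1° − (20.8°)| = 79.9°.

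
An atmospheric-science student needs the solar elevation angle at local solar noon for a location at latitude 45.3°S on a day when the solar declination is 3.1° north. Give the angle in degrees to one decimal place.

At local solar noon the hour angle is zero, so the elevation is 90° − |φ − δ| = 90° − |-45.3° − (3.1°)| = 90° − 48.4° = 41.6°.

41.6°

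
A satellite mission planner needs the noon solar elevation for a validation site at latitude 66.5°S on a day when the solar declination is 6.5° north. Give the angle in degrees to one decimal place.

17.0°

At local solar noon the hour angle is zero, so the elevation is 90° − |φ − δ| = 90° − |-66.5° − (6.5°)| = 90° − 73.0° = 17.0°.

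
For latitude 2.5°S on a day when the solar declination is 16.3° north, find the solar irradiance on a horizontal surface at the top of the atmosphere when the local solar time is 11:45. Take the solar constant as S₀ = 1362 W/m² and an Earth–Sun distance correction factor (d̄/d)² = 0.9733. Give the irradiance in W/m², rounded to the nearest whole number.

1252 W/m²

Hour angle H = 15° × (11.75 − 12) = -3.75°.
With φ = -2.5°, δ = 16.3°, H = -3.75°: sin φ sin δ = -0.0122, cos φ cos δ cos H = 0.9568, so cos θ_z = 0.9446.
Top-of-atmosphere irradiance = S₀ (d̄/d)² cos θ_z = 1362 × 0.9733 × 0.9446 = 1252.19 W/m².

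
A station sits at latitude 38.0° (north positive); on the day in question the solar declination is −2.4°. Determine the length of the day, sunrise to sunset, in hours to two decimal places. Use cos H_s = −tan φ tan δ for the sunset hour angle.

cos H_s = −tan(38.0°) · tan(-2.4°) = 0.0327, so H_s = arccos(0.0327) = 88.13°.
Day length = 2 H_s / 15° h⁻¹ = 176.26° / 15 = 11.751 h.

11.75 hours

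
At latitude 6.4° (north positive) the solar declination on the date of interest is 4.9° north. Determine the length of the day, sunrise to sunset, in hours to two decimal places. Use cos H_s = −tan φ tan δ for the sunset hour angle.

12.07 hours

cos H_s = −tan(6.4°) · tan(4.9°) = -0.0096, so H_s = arccos(-0.0096) = 90.55°.
Day length = 2 H_s / 15° h⁻¹ = 181.10° / 15 = 12.073 h.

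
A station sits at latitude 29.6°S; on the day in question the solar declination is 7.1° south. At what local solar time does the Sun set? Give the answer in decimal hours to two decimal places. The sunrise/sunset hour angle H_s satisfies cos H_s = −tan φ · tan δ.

The sunset hour angle satisfies cos H_s = −tan φ tan δ = -0.0708, giving H_s = 94.06°.
Sunset is at 12 + H_s/15 = 12 + 6.271 = 18.271 h local solar time.

18.27 h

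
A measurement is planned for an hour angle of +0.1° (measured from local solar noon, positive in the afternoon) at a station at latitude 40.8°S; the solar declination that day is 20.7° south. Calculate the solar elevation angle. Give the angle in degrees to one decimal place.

With φ = -40.8°, δ = -20.7°, H = 0.10°: sin φ sin δ = 0.2310, cos φ cos δ cos H = 0.7081, so cos θ_z = 0.9391.
θ_z = arccos(0.9391) = 20.10°, so the elevation is 90° − 20.10° = 69.90°.

69.9°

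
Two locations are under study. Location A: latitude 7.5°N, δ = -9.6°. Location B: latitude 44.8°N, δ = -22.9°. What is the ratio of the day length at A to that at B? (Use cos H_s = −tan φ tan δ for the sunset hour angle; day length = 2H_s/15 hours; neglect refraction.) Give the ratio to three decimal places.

A: H_s = arccos(−tan 7.5° · tan -9.6°) = 88.72°, so 2H_s/15 = 11.8293 h.
B: H_s = arccos(−tan 44.8° · tan -22.9°) = 65.20°, so 2H_s/15 = 8.6933 h.
Ratio A/B = 11.8293 / 8.6933 = 1.3607.

1.361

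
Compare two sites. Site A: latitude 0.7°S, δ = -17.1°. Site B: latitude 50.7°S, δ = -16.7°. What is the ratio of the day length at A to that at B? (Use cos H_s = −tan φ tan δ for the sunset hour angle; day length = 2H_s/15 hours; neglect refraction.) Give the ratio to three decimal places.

0.809

A: H_s = arccos(−tan -0.7° · tan -17.1°) = 90.22°, so 2H_s/15 = 12.0293 h.
B: H_s = arccos(−tan -50.7° · tan -16.7°) = 111.50°, so 2H_s/15 = 14.8667 h.
Ratio A/B = 12.0293 / 14.8667 = 0.8091.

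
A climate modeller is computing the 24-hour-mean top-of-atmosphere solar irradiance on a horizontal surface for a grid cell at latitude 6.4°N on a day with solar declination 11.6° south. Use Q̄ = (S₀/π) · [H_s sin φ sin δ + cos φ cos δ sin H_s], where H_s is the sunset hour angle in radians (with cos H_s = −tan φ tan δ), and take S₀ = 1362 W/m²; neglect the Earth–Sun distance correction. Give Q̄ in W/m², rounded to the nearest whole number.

407 W/m²

cos H_s = −tan(6.4°) · tan(-11.6°) = 0.0230, so H_s = arccos(0.0230) = 88.68°. In radians, H_s = 1.5478.
H_s sin φ sin δ = 1.5478 × 0.1115 × -0.2011 = -0.0347.
cos φ cos δ sin H_s = 0.9938 × 0.9796 × 0.9997 = 0.9732.
Q̄ = (1362/π) × (-0.0347 + 0.9732) = 433.54 × 0.9385 = 406.88 W/m².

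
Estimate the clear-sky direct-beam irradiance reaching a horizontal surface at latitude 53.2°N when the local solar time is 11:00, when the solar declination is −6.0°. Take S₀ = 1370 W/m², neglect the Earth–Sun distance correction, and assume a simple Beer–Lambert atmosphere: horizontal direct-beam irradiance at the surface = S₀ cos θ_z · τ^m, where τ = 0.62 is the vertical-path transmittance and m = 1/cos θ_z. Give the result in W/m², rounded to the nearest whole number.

255 W/m²

Hour angle H = 15° × (11 − 12) = -15.00°.
cos θ_z = sin(53.2°) sin(-6.0°) + cos(53.2°) cos(-6.0°) cos(-15.00°) = -0.0837 + 0.5754 = 0.4917.
Air mass m = 1/cos θ_z = 1/0.4917 = 2.034; τ^m = 0.62^2.034 = 0.3782.
Surface direct beam = 1370 × 0.4917 × 0.3782 = 254.77 W/m².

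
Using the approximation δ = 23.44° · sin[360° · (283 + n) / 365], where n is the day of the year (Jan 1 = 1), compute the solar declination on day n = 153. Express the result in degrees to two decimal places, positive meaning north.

+22.03°

360 × (283 + 153) / 365 = 430.027°; sin(430.027°) = 0.9399.
δ = 23.44 × 0.9399 = 22.031° ≈ +22.03°.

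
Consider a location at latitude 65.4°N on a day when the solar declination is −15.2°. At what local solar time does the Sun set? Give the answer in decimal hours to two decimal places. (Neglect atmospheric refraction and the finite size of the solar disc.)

−tan φ tan δ = −(2.1842)(-0.2717) = 0.5934; H_s = arccos(0.5934) = 53.60°.
Sunset is at 12 + H_s/15 = 12 + 3.573 = 15.573 h local solar time.

15.57 h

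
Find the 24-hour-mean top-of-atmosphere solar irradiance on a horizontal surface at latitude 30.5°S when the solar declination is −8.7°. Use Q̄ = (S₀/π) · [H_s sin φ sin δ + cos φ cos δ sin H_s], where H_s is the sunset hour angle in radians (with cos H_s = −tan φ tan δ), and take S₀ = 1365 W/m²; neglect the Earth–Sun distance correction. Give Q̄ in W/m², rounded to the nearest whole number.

424 W/m²

−tan φ tan δ = −(-0.5890)(-0.1530) = -0.0901; H_s = arccos(-0.0901) = 95.17°. In radians, H_s = 1.6610.
H_s sin φ sin δ = 1.6610 × -0.5075 × -0.1513 = 0.1275.
cos φ cos δ sin H_s = 0.8616 × 0.9885 × 0.9959 = 0.8482.
Q̄ = (1365/π) × (0.1275 + 0.8482) = 434.49 × 0.9757 = 423.93 W/m².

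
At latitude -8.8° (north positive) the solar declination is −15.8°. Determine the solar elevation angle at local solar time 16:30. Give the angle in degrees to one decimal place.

Hour angle H = 15° × (16.5 − 12) = 67.50°.
With φ = -8.8°, δ = -15.8°, H = 67.50°: sin φ sin δ = 0.0417, cos φ cos δ cos H = 0.3639, so cos θ_z = 0.4056.
θ_z = arccos(0.4056) = 66.07°, so the elevation is 90° − 66.07° = 23.93°.

23.9°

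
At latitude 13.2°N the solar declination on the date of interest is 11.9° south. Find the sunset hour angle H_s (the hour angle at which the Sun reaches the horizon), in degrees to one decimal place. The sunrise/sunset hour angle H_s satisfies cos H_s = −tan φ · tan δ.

87.2°

The sunset hour angle satisfies cos H_s = −tan φ tan δ = 0.0494, giving H_s = 87.17°.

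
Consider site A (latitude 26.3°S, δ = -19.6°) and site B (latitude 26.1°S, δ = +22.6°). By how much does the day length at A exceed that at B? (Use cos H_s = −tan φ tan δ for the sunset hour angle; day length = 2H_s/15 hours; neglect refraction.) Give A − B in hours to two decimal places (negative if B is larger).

+2.92 h

A: H_s = arccos(−tan -26.3° · tan -19.6°) = 100.14°, so 2H_s/15 = 13.3520 h.
B: H_s = arccos(−tan -26.1° · tan 22.6°) = 78.23°, so 2H_s/15 = 10.4307 h.
A − B = 13.3520 − 10.4307 = 2.9213 h.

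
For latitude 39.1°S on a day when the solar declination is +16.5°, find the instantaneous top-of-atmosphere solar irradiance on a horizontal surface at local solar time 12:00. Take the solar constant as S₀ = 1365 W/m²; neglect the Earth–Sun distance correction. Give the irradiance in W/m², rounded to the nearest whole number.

Hour angle H = 15° × (12 − 12) = 0.00°.
cos θ_z = sin φ sin δ + cos φ cos δ cos H = (-0.6307)(0.2840) + (0.7760)(0.9588)(1.0000) = 0.5649.
Top-of-atmosphere irradiance = S₀ cos θ_z = 1365 × 0.5649 = 771.09 W/m².

771 W/m²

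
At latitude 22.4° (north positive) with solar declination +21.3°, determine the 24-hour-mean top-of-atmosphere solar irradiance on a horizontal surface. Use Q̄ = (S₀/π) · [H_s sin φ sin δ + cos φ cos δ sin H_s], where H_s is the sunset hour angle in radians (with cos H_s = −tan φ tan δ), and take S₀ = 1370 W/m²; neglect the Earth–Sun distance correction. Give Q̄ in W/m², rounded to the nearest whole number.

The sunset hour angle satisfies cos H_s = −tan φ tan δ = -0.1607, giving H_s = 99.25°. In radians, H_s = 1.7322.
H_s sin φ sin δ = 1.7322 × 0.3811 × 0.3633 = 0.2398.
cos φ cos δ sin H_s = 0.9245 × 0.9317 × 0.9870 = 0.8502.
Q̄ = (1370/π) × (0.2398 + 0.8502) = 436.08 × 1.0900 = 475.33 W/m².

475 W/m²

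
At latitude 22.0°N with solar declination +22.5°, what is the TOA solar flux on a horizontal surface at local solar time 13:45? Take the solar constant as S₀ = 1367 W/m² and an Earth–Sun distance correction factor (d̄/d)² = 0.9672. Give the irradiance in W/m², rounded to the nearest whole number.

1205 W/m²

Hour angle H = 15° × (13.75 − 12) = 26.25°.
cos θ_z = sin φ sin δ + cos φ cos δ cos H = (0.3746)(0.3827) + (0.9272)(0.9239)(0.8969) = 0.9117.
Top-of-atmosphere irradiance = S₀ (d̄/d)² cos θ_z = 1367 × 0.9672 × 0.9117 = 1205.42 W/m².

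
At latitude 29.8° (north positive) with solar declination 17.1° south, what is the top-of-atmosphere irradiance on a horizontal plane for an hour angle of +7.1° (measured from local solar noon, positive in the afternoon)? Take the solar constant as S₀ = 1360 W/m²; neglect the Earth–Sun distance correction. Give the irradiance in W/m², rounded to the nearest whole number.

cos θ_z = sin(29.8°) sin(-17.1°) + cos(29.8°) cos(-17.1°) cos(7.10°) = -0.1461 + 0.8230 = 0.6769.
Top-of-atmosphere irradiance = S₀ cos θ_z = 1360 × 0.6769 = 920.58 W/m².

921 W/m²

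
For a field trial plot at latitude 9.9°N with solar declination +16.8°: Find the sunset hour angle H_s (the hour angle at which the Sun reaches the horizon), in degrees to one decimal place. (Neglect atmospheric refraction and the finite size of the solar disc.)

93.0°

The sunset hour angle satisfies cos H_s = −tan φ tan δ = -0.0527, giving H_s = 93.02°.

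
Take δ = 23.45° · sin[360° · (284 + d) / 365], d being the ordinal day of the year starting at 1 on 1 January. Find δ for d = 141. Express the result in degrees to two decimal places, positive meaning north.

360 × (284 + 141) / 365 = 419.178°; sin(419.178°) = 0.8588.
δ = 23.45 × 0.8588 = 20.139° ≈ +20.14°.

+20.14°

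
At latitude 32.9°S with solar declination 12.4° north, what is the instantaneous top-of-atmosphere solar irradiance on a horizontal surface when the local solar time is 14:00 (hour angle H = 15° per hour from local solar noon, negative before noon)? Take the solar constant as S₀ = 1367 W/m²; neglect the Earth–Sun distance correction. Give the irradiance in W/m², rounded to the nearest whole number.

Hour angle H = 15° × (14 − 12) = 30.00°.
cos θ_z = sin φ sin δ + cos φ cos δ cos H = (-0.5432)(0.2147) + (0.8396)(0.9767)(0.8660) = 0.5935.
Top-of-atmosphere irradiance = S₀ cos θ_z = 1367 × 0.5935 = 811.31 W/m².

811 W/m²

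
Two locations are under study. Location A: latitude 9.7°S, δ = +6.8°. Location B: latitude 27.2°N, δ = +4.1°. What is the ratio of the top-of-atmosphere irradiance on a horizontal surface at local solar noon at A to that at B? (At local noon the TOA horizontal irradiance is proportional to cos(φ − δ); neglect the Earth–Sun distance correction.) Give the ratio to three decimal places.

1.042

A: cos θ_z = cos(-9.7° − (6.8°)) = 0.9588.
B: cos θ_z = cos(27.2° − (4.1°)) = 0.9198.
Ratio A/B = 0.9588 / 0.9198 = 1.0424.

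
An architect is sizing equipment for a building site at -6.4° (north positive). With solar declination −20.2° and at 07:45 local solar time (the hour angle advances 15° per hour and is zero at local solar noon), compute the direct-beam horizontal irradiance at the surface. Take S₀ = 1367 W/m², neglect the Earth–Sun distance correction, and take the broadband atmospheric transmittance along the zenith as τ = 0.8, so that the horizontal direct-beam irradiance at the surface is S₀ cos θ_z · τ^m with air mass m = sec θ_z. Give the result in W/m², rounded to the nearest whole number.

Hour angle H = 15° × (7.75 − 12) = -63.75°.
cos θ_z = sin φ sin δ + cos φ cos δ cos H = (-0.1115)(-0.3453) + (0.9938)(0.9385)(0.4423) = 0.4510.
Air mass m = 1/cos θ_z = 1/0.4510 = 2.217; τ^m = 0.8^2.217 = 0.6097.
Surface direct beam = 1367 × 0.4510 × 0.6097 = 375.89 W/m².

376 W/m²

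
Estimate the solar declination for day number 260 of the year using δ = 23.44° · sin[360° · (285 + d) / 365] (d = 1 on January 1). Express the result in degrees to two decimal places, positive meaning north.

360 × (285 + 260) / 365 = 537.534°; sin(537.534°) = 0.0430.
δ = 23.44 × 0.0430 = 1.008° ≈ +1.01°.

+1.01°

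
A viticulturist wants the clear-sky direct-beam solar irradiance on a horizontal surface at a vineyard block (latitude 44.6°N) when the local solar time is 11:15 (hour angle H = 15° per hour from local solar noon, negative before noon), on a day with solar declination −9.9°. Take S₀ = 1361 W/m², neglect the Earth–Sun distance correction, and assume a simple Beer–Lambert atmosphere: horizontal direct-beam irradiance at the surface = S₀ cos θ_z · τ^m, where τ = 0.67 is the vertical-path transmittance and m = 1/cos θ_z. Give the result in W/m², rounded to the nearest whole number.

381 W/m²

Hour angle H = 15° × (11.25 − 12) = -11.25°.
cos θ_z = sin φ sin δ + cos φ cos δ cos H = (0.7022)(-0.1719) + (0.7120)(0.9851)(0.9808) = 0.5672.
Air mass m = 1/cos θ_z = 1/0.5672 = 1.763; τ^m = 0.67^1.763 = 0.4936.
Surface direct beam = 1361 × 0.5672 × 0.4936 = 381.04 W/m².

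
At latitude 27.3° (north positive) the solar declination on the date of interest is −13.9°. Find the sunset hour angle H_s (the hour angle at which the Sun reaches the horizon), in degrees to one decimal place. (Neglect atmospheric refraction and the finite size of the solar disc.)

82.7°

−tan φ tan δ = −(0.5161)(-0.2475) = 0.1277; H_s = arccos(0.1277) = 82.66°.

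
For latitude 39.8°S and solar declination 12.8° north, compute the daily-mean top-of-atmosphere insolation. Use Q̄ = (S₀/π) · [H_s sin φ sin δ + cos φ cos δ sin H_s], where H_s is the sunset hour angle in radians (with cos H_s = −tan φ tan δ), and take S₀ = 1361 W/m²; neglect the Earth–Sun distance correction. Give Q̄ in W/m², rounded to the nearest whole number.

−tan φ tan δ = −(-0.8332)(0.2272) = 0.1893; H_s = arccos(0.1893) = 79.09°. In radians, H_s = 1.3804.
H_s sin φ sin δ = 1.3804 × -0.6401 × 0.2215 = -0.1957.
cos φ cos δ sin H_s = 0.7683 × 0.9751 × 0.9819 = 0.7356.
Q̄ = (1361/π) × (-0.1957 + 0.7356) = 433.22 × 0.5399 = 233.90 W/m².

234 W/m²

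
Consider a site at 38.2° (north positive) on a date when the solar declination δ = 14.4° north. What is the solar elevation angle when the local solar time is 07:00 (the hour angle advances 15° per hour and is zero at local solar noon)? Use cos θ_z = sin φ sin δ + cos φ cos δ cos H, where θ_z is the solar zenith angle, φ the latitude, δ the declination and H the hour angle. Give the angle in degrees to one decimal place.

20.5°

Hour angle H = 15° × (7 − 12) = -75.00°.
cos θ_z = sin(38.2°) sin(14.4°) + cos(38.2°) cos(14.4°) cos(-75.00°) = 0.1538 + 0.1970 = 0.3508.
θ_z = arccos(0.3508) = 69.46°, so the elevation is 90° − 69.46° = 20.54°.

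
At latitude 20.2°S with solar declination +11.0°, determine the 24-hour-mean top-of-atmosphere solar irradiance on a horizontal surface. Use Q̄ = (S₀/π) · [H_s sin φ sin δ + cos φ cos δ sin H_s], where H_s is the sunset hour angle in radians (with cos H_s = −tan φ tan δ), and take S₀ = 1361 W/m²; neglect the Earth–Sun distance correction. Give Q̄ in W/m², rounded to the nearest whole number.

355 W/m²

cos H_s = −tan(-20.2°) · tan(11.0°) = 0.0715, so H_s = arccos(0.0715) = 85.90°. In radians, H_s = 1.4992.
H_s sin φ sin δ = 1.4992 × -0.3453 × 0.1908 = -0.0988.
cos φ cos δ sin H_s = 0.9385 × 0.9816 × 0.9974 = 0.9188.
Q̄ = (1361/π) × (-0.0988 + 0.9188) = 433.22 × 0.8200 = 355.24 W/m².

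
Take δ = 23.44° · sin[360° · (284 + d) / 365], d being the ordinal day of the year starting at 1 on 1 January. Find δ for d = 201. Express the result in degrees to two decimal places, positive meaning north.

+20.63°

360 × (284 + 201) / 365 = 478.356°; sin(478.356°) = 0.8800.
δ = 23.44 × 0.8800 = 20.627° ≈ +20.63°.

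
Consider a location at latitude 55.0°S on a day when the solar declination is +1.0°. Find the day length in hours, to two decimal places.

11.81 hours

The sunset hour angle satisfies cos H_s = −tan φ tan δ = 0.0249, giving H_s = 88.57°.
Day length = 2 H_s / 15° h⁻¹ = 177.14° / 15 = 11.809 h.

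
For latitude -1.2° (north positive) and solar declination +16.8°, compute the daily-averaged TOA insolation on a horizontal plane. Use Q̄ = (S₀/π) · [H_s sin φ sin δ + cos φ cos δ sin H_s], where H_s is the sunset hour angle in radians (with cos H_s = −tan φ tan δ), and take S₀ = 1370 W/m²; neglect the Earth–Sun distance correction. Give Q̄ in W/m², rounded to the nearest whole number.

cos H_s = −tan(-1.2°) · tan(16.8°) = 0.0063, so H_s = arccos(0.0063) = 89.64°. In radians, H_s = 1.5645.
H_s sin φ sin δ = 1.5645 × -0.0209 × 0.2890 = -0.0094.
cos φ cos δ sin H_s = 0.9998 × 0.9573 × 1.0000 = 0.9571.
Q̄ = (1370/π) × (-0.0094 + 0.9571) = 436.08 × 0.9477 = 413.27 W/m².

413 W/m²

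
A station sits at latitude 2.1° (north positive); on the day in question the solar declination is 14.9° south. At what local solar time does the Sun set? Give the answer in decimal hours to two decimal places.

17.96 h

cos H_s = −tan(2.1°) · tan(-14.9°) = 0.0098, so H_s = arccos(0.0098) = 89.44°.
Sunset is at 12 + H_s/15 = 12 + 5.963 = 17.963 h local solar time.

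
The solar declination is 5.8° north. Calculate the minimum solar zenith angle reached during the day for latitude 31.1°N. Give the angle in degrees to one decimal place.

25.3°

At local solar noon the hour angle is zero, so the zenith angle is |φ − δ| = |31.1° − (5.8°)| = 25.3°.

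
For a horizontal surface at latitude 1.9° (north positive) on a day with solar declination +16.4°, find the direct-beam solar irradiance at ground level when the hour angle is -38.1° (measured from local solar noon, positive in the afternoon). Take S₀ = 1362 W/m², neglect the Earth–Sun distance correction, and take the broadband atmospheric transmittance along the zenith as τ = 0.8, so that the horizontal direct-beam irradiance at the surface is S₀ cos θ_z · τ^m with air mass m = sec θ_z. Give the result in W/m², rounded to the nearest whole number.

777 W/m²

With φ = 1.9°, δ = 16.4°, H = -38.10°: sin φ sin δ = 0.0094, cos φ cos δ cos H = 0.7545, so cos θ_z = 0.7639.
Air mass m = 1/cos θ_z = 1/0.7639 = 1.309; τ^m = 0.8^1.309 = 0.7467.
Surface direct beam = 1362 × 0.7639 × 0.7467 = 776.89 W/m².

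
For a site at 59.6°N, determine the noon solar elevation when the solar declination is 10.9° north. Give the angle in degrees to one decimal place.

41.3°

At local solar noon the hour angle is zero, so the elevation is 90° − |φ − δ| = 90° − |59.6° − (10.9°)| = 90° − 48.7° = 41.3°.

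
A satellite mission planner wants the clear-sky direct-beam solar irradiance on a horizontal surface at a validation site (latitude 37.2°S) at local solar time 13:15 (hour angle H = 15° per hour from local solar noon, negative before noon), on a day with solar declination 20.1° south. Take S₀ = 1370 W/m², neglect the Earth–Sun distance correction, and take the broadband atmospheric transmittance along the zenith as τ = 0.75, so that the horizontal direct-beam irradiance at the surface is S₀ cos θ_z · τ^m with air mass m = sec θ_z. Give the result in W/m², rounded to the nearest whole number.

917 W/m²

Hour angle H = 15° × (13.25 − 12) = 18.75°.
cos θ_z = sin φ sin δ + cos φ cos δ cos H = (-0.6046)(-0.3437) + (0.7965)(0.9391)(0.9469) = 0.9161.
Air mass m = 1/cos θ_z = 1/0.9161 = 1.092; τ^m = 0.75^1.092 = 0.7304.
Surface direct beam = 1370 × 0.9161 × 0.7304 = 916.69 W/m².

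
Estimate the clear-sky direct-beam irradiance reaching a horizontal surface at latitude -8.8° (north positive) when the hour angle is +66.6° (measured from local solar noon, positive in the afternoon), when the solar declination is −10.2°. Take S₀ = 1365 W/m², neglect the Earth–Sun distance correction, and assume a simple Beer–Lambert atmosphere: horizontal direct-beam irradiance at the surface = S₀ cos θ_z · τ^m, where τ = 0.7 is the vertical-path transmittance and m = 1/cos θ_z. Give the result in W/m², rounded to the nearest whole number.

cos θ_z = sin φ sin δ + cos φ cos δ cos H = (-0.1530)(-0.1771) + (0.9882)(0.9842)(0.3971) = 0.4133.
Air mass m = 1/cos θ_z = 1/0.4133 = 2.420; τ^m = 0.7^2.420 = 0.4218.
Surface direct beam = 1365 × 0.4133 × 0.4218 = 237.96 W/m².

238 W/m²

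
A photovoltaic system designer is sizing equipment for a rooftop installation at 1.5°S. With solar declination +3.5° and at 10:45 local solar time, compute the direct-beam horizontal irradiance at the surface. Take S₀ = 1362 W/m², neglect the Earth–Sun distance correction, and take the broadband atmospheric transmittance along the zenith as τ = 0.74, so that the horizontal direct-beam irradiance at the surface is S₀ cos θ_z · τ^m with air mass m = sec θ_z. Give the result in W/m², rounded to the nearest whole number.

Hour angle H = 15° × (10.75 − 12) = -18.75°.
cos θ_z = sin φ sin δ + cos φ cos δ cos H = (-0.0262)(0.0610) + (0.9997)(0.9981)(0.9469) = 0.9432.
Air mass m = 1/cos θ_z = 1/0.9432 = 1.060; τ^m = 0.74^1.060 = 0.7268.
Surface direct beam = 1362 × 0.9432 × 0.7268 = 933.68 W/m².

934 W/m²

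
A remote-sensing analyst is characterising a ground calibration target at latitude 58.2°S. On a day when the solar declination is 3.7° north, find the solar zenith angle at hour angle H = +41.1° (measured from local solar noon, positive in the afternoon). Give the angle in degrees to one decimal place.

70.0°

cos θ_z = sin(-58.2°) sin(3.7°) + cos(-58.2°) cos(3.7°) cos(41.10°) = -0.0548 + 0.3963 = 0.3415.
θ_z = arccos(0.3415) = 70.03°.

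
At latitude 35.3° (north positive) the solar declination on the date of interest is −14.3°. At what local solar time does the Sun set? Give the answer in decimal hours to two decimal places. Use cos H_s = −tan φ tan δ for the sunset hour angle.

17.31 h

The sunset hour angle satisfies cos H_s = −tan φ tan δ = 0.1805, giving H_s = 79.60°.
Sunset is at 12 + H_s/15 = 12 + 5.307 = 17.307 h local solar time.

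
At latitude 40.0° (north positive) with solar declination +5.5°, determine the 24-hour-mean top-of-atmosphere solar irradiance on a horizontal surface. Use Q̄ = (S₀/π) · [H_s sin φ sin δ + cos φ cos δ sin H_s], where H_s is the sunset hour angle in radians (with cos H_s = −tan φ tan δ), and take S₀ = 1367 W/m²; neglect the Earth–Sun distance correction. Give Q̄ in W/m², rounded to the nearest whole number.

cos H_s = −tan(40.0°) · tan(5.5°) = -0.0808, so H_s = arccos(-0.0808) = 94.63°. In radians, H_s = 1.6516.
H_s sin φ sin δ = 1.6516 × 0.6428 × 0.0958 = 0.1017.
cos φ cos δ sin H_s = 0.7660 × 0.9954 × 0.9967 = 0.7600.
Q̄ = (1367/π) × (0.1017 + 0.7600) = 435.13 × 0.8617 = 374.95 W/m².

375 W/m²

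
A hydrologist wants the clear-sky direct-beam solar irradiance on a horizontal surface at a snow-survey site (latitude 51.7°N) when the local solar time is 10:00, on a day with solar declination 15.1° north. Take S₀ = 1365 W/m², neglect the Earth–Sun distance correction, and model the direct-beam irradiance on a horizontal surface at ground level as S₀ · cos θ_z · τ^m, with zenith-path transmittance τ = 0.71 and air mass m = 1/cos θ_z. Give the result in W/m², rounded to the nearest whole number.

Hour angle H = 15° × (10 − 12) = -30.00°.
cos θ_z = sin φ sin δ + cos φ cos δ cos H = (0.7848)(0.2605) + (0.6198)(0.9655)(0.8660) = 0.7227.
Air mass m = 1/cos θ_z = 1/0.7227 = 1.384; τ^m = 0.71^1.384 = 0.6225.
Surface direct beam = 1365 × 0.7227 × 0.6225 = 614.09 W/m².

614 W/m²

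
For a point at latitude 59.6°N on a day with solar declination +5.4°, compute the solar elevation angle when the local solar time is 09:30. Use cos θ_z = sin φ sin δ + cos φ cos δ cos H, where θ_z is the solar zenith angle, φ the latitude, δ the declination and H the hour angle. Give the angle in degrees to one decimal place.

28.7°

Hour angle H = 15° × (9.5 − 12) = -37.50°.
With φ = 59.6°, δ = 5.4°, H = -37.50°: sin φ sin δ = 0.0812, cos φ cos δ cos H = 0.3997, so cos θ_z = 0.4809.
θ_z = arccos(0.4809) = 61.26°, so the elevation is 90° − 61.26° = 28.74°.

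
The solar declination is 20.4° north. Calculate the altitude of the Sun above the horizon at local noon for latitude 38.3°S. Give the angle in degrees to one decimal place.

31.3°

At local solar noon the hour angle is zero, so the elevation is 90° − |φ − δ| = 90° − |-38.3° − (20.4°)| = 90° − 58.7° = 31.3°.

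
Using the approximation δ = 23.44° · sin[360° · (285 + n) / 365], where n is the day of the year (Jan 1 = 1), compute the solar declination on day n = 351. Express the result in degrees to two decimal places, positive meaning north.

360 × (285 + 351) / 365 = 627.288°; sin(627.288°) = -0.9989.
δ = 23.44 × -0.9989 = -23.414° ≈ -23.41°.

-23.41°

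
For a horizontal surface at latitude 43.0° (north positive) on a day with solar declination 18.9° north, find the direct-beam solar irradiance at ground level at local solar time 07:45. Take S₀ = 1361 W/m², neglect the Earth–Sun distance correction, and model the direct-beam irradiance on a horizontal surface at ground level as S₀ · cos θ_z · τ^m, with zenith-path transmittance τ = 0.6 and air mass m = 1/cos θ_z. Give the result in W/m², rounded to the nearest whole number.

272 W/m²

Hour angle H = 15° × (7.75 − 12) = -63.75°.
cos θ_z = sin φ sin δ + cos φ cos δ cos H = (0.6820)(0.3239) + (0.7314)(0.9461)(0.4423) = 0.5270.
Air mass m = 1/cos θ_z = 1/0.5270 = 1.898; τ^m = 0.6^1.898 = 0.3793.
Surface direct beam = 1361 × 0.5270 × 0.3793 = 272.05 W/m².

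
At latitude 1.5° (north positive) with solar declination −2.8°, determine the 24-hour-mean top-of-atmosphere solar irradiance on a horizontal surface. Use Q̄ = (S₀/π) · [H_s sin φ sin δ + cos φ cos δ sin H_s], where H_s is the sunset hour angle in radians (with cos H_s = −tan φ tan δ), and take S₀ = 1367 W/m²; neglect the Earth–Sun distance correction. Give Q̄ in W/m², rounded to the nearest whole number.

The sunset hour angle satisfies cos H_s = −tan φ tan δ = 0.0013, giving H_s = 89.93°. In radians, H_s = 1.5696.
H_s sin φ sin δ = 1.5696 × 0.0262 × -0.0488 = -0.0020.
cos φ cos δ sin H_s = 0.9997 × 0.9988 × 1.0000 = 0.9985.
Q̄ = (1367/π) × (-0.0020 + 0.9985) = 435.13 × 0.9965 = 433.61 W/m².

434 W/m²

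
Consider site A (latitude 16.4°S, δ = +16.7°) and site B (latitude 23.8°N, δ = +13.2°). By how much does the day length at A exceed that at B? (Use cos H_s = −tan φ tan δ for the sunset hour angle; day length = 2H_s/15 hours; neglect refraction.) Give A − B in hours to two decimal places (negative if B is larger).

-1.47 h

A: H_s = arccos(−tan -16.4° · tan 16.7°) = 84.93°, so 2H_s/15 = 11.3240 h.
B: H_s = arccos(−tan 23.8° · tan 13.2°) = 95.94°, so 2H_s/15 = 12.7920 h.
A − B = 11.3240 − 12.7920 = -1.4680 h.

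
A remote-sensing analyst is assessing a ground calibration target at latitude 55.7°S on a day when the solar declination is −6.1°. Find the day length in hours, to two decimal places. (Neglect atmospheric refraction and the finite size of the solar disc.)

13.20 hours

cos H_s = −tan(-55.7°) · tan(-6.1°) = -0.1567, so H_s = arccos(-0.1567) = 99.02°.
Day length = 2 H_s / 15° h⁻¹ = 198.04° / 15 = 13.203 h.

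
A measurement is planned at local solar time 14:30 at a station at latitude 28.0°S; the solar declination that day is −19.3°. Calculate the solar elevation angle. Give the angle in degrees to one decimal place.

Hour angle H = 15° × (14.5 − 12) = 37.50°.
cos θ_z = sin(-28.0°) sin(-19.3°) + cos(-28.0°) cos(-19.3°) cos(37.50°) = 0.1552 + 0.6611 = 0.8163.
θ_z = arccos(0.8163) = 35.28°, so the elevation is 90° − 35.28° = 54.72°.

54.7°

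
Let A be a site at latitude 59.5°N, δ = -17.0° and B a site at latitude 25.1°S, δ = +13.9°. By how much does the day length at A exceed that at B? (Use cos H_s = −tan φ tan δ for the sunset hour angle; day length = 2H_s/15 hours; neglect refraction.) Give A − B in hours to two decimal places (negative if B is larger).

-3.28 h

A: H_s = arccos(−tan 59.5° · tan -17.0°) = 58.73°, so 2H_s/15 = 7.8307 h.
B: H_s = arccos(−tan -25.1° · tan 13.9°) = 83.34°, so 2H_s/15 = 11.1120 h.
A − B = 7.8307 − 11.1120 = -3.2813 h.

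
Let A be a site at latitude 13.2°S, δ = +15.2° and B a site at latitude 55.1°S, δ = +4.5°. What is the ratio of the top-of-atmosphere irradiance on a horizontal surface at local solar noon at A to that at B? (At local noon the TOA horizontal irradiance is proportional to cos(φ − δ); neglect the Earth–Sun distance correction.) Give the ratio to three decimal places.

1.738

A: cos θ_z = cos(-13.2° − (15.2°)) = 0.8796.
B: cos θ_z = cos(-55.1° − (4.5°)) = 0.5060.
Ratio A/B = 0.8796 / 0.5060 = 1.7383.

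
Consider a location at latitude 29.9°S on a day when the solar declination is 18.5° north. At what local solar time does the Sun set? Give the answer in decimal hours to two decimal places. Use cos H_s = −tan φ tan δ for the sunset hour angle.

17.26 h

−tan φ tan δ = −(-0.5750)(0.3346) = 0.1924; H_s = arccos(0.1924) = 78.91°.
Sunset is at 12 + H_s/15 = 12 + 5.261 = 17.261 h local solar time.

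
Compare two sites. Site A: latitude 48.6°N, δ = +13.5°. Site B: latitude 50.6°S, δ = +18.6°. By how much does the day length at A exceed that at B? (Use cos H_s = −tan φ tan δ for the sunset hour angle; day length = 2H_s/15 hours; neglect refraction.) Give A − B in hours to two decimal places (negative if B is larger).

+5.33 h

A: H_s = arccos(−tan 48.6° · tan 13.5°) = 105.80°, so 2H_s/15 = 14.1067 h.
B: H_s = arccos(−tan -50.6° · tan 18.6°) = 65.81°, so 2H_s/15 = 8.7747 h.
A − B = 14.1067 − 8.7747 = 5.3320 h.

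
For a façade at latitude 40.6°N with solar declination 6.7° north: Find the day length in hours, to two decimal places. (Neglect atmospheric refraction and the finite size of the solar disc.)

The sunset hour angle satisfies cos H_s = −tan φ tan δ = -0.1007, giving H_s = 95.78°.
Day length = 2 H_s / 15° h⁻¹ = 191.56° / 15 = 12.771 h.

12.77 hours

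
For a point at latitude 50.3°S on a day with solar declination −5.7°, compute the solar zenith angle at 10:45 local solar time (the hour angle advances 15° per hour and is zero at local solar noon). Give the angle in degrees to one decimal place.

Hour angle H = 15° × (10.75 − 12) = -18.75°.
cos θ_z = sin(-50.3°) sin(-5.7°) + cos(-50.3°) cos(-5.7°) cos(-18.75°) = 0.0764 + 0.6019 = 0.6783.
θ_z = arccos(0.6783) = 47.29°.

47.3°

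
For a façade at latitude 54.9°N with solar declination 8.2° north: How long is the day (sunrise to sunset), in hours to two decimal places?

13.58 hours

The sunset hour angle satisfies cos H_s = −tan φ tan δ = -0.2050, giving H_s = 101.83°.
Day length = 2 H_s / 15° h⁻¹ = 203.66° / 15 = 13.577 h.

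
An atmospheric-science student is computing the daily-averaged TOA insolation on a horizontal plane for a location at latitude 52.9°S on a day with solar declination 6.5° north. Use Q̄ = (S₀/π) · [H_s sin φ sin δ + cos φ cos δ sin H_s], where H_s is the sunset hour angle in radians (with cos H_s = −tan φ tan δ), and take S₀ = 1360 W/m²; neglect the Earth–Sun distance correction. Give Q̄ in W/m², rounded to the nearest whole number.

201 W/m²

−tan φ tan δ = −(-1.3222)(0.1139) = 0.1506; H_s = arccos(0.1506) = 81.34°. In radians, H_s = 1.4197.
H_s sin φ sin δ = 1.4197 × -0.7976 × 0.1132 = -0.1282.
cos φ cos δ sin H_s = 0.6032 × 0.9936 × 0.9886 = 0.5925.
Q̄ = (1360/π) × (-0.1282 + 0.5925) = 432.90 × 0.4643 = 201.00 W/m².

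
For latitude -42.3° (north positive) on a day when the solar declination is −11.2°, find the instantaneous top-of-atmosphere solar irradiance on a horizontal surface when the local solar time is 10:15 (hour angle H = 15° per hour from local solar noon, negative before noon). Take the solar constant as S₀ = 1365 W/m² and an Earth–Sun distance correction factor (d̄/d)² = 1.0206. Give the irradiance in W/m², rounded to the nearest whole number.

1089 W/m²

Hour angle H = 15° × (10.25 − 12) = -26.25°.
cos θ_z = sin(-42.3°) sin(-11.2°) + cos(-42.3°) cos(-11.2°) cos(-26.25°) = 0.1307 + 0.6507 = 0.7814.
Top-of-atmosphere irradiance = S₀ (d̄/d)² cos θ_z = 1365 × 1.0206 × 0.7814 = 1088.58 W/m².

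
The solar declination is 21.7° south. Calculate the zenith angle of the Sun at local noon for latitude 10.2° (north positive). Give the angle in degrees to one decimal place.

At local solar noon the hour angle is zero, so the zenith angle is |φ − δ| = |10.2° − (-21.7°)| = 31.9°.

31.9°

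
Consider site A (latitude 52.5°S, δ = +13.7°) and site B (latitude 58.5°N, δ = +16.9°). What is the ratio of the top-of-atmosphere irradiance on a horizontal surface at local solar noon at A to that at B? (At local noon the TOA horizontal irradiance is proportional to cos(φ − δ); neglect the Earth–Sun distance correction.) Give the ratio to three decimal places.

A: cos θ_z = cos(-52.5° − (13.7°)) = 0.4035.
B: cos θ_z = cos(58.5° − (16.9°)) = 0.7478.
Ratio A/B = 0.4035 / 0.7478 = 0.5396.

0.540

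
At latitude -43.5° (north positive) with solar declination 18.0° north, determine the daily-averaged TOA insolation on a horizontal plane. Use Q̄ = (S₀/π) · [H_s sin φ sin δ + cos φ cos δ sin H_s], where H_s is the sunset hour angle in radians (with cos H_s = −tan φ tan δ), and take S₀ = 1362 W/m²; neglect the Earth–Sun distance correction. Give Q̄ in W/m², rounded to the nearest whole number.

−tan φ tan δ = −(-0.9490)(0.3249) = 0.3083; H_s = arccos(0.3083) = 72.04°. In radians, H_s = 1.2573.
H_s sin φ sin δ = 1.2573 × -0.6884 × 0.3090 = -0.2674.
cos φ cos δ sin H_s = 0.7254 × 0.9511 × 0.9513 = 0.6563.
Q̄ = (1362/π) × (-0.2674 + 0.6563) = 433.54 × 0.3889 = 168.60 W/m².

169 W/m²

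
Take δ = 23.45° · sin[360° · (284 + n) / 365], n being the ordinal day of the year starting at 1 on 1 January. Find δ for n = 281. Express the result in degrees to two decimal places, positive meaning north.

360 × (284 + 281) / 365 = 557.260°; sin(557.260°) = -0.2967.
δ = 23.45 × -0.2967 = -6.958° ≈ -6.96°.

-6.96°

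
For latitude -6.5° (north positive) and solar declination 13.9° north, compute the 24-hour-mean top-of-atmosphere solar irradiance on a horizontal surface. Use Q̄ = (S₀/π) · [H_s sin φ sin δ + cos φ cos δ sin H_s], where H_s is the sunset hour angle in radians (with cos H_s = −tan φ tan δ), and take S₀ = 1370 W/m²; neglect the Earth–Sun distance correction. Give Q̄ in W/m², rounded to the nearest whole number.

402 W/m²

The sunset hour angle satisfies cos H_s = −tan φ tan δ = 0.0282, giving H_s = 88.38°. In radians, H_s = 1.5425.
H_s sin φ sin δ = 1.5425 × -0.1132 × 0.2402 = -0.0419.
cos φ cos δ sin H_s = 0.9936 × 0.9707 × 0.9996 = 0.9641.
Q̄ = (1370/π) × (-0.0419 + 0.9641) = 436.08 × 0.9222 = 402.15 W/m².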